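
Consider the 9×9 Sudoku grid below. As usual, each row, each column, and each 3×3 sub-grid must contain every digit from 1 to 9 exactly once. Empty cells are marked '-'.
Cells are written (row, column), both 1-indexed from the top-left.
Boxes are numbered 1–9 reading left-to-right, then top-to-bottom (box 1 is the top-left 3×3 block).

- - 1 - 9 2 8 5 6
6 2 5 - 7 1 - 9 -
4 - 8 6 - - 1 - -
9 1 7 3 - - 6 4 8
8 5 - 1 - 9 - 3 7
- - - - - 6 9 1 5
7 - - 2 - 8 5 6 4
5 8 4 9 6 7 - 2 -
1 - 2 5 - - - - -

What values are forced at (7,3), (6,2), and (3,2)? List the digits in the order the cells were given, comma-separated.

For (7,3):
  Consider where 9 can go in column 3.
  (5,3) is out (row 5 already has a 9).
  (6,3) is out (row 6 already has a 9).
  So the only cell in column 3 that can hold 9 is (7,3).
  So (7,3) = 9.
For (6,2):
  Consider where 4 can go in column 2.
  (1,2) is out (box 1 already has a 4).
  (3,2) is out (row 3 already has a 4).
  (7,2) is out (row 7 already has a 4).
  (9,2) is out (box 7 already has a 4).
  So the only cell in column 2 that can hold 4 is (6,2).
  So (6,2) = 4.
For (3,2):
  Consider where 9 can go in row 3.
  (3,5) is out (column 5 already has a 9).
  (3,6) is out (column 6 already has a 9).
  (3,8) is out (column 8 already has a 9).
  (3,9) is out (box 3 already has a 9).
  So the only cell in row 3 that can hold 9 is (3,2).
  So (3,2) = 9.

9,4,9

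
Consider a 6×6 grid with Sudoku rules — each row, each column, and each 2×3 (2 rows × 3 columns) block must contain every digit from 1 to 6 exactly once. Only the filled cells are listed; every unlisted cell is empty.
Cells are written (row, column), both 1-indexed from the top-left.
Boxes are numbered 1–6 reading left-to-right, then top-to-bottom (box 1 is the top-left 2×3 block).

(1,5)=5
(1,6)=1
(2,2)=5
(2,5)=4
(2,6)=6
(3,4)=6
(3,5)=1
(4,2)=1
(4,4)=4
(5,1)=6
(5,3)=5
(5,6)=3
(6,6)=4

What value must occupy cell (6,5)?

6

Cell (6,5) itself could take any of {2, 6} by direct elimination.
Consider where 6 can go in column 5.
(4,5) is out (box 4 already has a 6).
(5,5) is out (row 5 already has a 6).
So the only cell in column 5 that can hold 6 is (6,5).
Therefore (6,5) = 6.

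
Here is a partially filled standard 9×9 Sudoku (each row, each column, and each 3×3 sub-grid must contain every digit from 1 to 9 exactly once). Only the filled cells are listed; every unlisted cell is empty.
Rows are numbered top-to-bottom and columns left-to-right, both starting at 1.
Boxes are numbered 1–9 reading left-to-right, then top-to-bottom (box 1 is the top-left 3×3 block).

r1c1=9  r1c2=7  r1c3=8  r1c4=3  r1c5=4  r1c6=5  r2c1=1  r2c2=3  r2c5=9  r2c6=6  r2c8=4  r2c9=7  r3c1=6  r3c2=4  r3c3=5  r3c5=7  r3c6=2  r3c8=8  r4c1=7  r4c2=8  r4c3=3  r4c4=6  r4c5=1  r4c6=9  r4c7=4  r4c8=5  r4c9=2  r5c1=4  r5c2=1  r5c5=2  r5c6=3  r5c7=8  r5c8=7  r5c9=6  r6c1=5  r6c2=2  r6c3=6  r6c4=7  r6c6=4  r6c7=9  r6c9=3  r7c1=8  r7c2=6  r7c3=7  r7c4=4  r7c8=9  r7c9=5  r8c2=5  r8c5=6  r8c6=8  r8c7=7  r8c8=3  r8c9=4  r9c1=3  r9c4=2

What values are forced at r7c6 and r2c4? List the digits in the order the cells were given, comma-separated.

For r7c6:
  Row 7 already contains {4, 5, 6, 7, 8, 9}.
  Column 6 already contains {2, 3, 4, 5, 6, 8, 9}.
  Its 3×3 block (box 8) already contains {2, 4, 6, 8}.
  The only value from 1–9 not eliminated is 1, so r7c6 = 1.
For r2c4:
  Row 2 already contains {1, 3, 4, 6, 7, 9}.
  Column 4 already contains {2, 3, 4, 6, 7}.
  Its 3×3 block (box 2) already contains {2, 3, 4, 5, 6, 7, 9}.
  The only value from 1–9 not eliminated is 8, so r2c4 = 8.

1,8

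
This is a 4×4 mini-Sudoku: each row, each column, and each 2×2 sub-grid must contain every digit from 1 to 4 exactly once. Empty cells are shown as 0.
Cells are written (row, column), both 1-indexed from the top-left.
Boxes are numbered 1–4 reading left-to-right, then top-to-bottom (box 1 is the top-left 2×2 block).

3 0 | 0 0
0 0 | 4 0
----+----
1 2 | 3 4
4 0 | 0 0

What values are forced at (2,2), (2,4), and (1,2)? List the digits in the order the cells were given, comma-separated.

1,3,4

For (2,2):
  Row 2 already contains {4}.
  Column 2 already contains {2}.
  Its 2×2 block (box 1) already contains {3}.
  The only value from 1–4 not eliminated is 1, so (2,2) = 1.
For (2,4):
  Consider where 3 can go in row 2.
  (2,1) is out (column 1 already has a 3).
  (2,2) is out (box 1 already has a 3).
  So the only cell in row 2 that can hold 3 is (2,4).
  So (2,4) = 3.
For (1,2):
  Consider where 4 can go in box 1.
  (2,1) is out (row 2 already has a 4).
  (2,2) is out (row 2 already has a 4).
  So the only cell in box 1 that can hold 4 is (1,2).
  So (1,2) = 4.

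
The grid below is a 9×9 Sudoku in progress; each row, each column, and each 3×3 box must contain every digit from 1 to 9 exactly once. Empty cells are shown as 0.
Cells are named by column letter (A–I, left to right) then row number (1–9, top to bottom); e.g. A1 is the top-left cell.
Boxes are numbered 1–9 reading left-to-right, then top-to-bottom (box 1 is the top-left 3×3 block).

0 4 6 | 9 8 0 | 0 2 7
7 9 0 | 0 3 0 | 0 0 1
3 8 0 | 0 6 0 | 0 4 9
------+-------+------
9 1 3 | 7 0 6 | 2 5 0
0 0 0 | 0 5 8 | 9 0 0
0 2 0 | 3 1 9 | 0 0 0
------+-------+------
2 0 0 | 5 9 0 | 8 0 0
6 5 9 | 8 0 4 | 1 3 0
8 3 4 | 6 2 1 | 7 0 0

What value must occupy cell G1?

Cell G1 itself could take any of {3, 5} by direct elimination.
Consider where 3 can go in column G.
G2 is out (row 2 already has a 3).
G3 is out (row 3 already has a 3).
G6 is out (row 6 already has a 3).
So the only cell in column G that can hold 3 is G1.
Therefore G1 = 3.

3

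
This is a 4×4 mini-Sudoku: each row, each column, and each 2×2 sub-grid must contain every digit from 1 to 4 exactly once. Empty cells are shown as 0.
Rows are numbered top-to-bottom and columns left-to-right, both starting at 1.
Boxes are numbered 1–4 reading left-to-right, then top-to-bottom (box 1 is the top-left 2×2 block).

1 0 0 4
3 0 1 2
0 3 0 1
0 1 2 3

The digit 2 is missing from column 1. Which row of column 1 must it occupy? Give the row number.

Consider where 2 can go in column 1.
R4C1 is out (row 4 already has a 2).
So the only cell in column 1 that can hold 2 is R3C1.
That is row 3.

3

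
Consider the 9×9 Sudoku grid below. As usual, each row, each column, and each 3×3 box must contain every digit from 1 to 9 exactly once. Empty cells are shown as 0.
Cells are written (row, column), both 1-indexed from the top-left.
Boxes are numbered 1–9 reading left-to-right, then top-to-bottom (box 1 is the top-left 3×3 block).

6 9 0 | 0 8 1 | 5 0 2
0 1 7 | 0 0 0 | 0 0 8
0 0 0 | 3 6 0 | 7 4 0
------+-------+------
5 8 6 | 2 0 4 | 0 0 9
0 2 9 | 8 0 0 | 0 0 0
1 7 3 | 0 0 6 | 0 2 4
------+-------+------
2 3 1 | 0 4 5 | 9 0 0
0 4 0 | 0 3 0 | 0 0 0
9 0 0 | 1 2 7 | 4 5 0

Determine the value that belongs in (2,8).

Cell (2,8) itself could take any of {3, 6, 9} by direct elimination.
Consider where 9 can go in column 8.
(1,8) is out (row 1 already has a 9).
(4,8) is out (row 4 already has a 9).
(5,8) is out (row 5 already has a 9).
(7,8) is out (row 7 already has a 9).
(8,8) is out (box 9 already has a 9).
So the only cell in column 8 that can hold 9 is (2,8).
Therefore (2,8) = 9.

9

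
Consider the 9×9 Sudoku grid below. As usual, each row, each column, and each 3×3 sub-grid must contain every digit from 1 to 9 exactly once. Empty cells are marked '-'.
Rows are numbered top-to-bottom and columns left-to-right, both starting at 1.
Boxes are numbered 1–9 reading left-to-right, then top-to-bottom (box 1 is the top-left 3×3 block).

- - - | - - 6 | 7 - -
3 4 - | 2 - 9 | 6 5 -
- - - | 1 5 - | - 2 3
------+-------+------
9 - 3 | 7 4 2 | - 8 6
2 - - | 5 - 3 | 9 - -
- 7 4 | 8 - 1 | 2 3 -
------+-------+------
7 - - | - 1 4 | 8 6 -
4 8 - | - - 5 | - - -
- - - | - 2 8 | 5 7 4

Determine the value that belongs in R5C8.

4

Cell R5C8 itself could take any of {1, 4} by direct elimination.
Consider where 4 can go in box 6.
R4C7 is out (row 4 already has a 4).
R5C9 is out (column 9 already has a 4).
R6C9 is out (row 6 already has a 4).
So the only cell in box 6 that can hold 4 is R5C8.
Therefore R5C8 = 4.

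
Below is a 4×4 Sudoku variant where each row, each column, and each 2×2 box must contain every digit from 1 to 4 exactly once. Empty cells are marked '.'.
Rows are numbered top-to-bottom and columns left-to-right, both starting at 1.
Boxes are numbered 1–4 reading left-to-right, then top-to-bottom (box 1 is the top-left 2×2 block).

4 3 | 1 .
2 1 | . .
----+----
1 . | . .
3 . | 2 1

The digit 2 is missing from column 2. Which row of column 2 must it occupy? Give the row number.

3

Consider where 2 can go in column 2.
R4C2 is out (row 4 already has a 2).
So the only cell in column 2 that can hold 2 is R3C2.
That is row 3.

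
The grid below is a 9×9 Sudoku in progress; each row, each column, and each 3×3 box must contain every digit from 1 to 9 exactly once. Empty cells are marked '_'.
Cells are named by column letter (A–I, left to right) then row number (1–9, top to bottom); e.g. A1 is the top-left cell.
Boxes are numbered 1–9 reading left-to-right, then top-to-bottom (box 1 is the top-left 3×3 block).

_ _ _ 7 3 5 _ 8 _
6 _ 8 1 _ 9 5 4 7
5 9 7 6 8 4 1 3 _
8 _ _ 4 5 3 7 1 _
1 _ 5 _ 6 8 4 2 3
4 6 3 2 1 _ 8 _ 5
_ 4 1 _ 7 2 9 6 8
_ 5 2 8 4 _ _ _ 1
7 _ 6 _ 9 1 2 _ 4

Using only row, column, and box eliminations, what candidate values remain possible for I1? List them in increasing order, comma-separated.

Row 1 already contains {3, 5, 7, 8}.
Column I already contains {1, 3, 4, 5, 7, 8}.
Its 3×3 block (box 3) already contains {1, 3, 4, 5, 7, 8}.
Removing those from 1–9 leaves {2, 6, 9} as the candidates for I1.

2,6,9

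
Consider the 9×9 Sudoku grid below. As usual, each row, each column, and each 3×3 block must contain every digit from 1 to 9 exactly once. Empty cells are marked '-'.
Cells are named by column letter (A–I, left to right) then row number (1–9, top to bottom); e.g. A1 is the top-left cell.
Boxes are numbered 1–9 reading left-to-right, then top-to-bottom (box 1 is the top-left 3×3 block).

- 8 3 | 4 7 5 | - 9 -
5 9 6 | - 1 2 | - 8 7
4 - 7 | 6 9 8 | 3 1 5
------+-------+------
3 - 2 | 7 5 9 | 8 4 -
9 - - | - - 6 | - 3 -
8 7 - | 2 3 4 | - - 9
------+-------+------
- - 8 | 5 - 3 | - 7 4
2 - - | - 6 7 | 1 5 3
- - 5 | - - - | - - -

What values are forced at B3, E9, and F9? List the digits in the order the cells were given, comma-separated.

2,4,1

For B3:
  Row 3 already contains {1, 3, 4, 5, 6, 7, 8, 9}.
  Column B already contains {7, 8, 9}.
  Its 3×3 block (box 1) already contains {3, 4, 5, 6, 7, 8, 9}.
  The only value from 1–9 not eliminated is 2, so B3 = 2.
For E9:
  Consider where 4 can go in column E.
  E5 is out (box 5 already has a 4).
  E7 is out (row 7 already has a 4).
  So the only cell in column E that can hold 4 is E9.
  So E9 = 4.
For F9:
  Row 9 already contains {5}.
  Column F already contains {2, 3, 4, 5, 6, 7, 8, 9}.
  Its 3×3 block (box 8) already contains {3, 5, 6, 7}.
  The only value from 1–9 not eliminated is 1, so F9 = 1.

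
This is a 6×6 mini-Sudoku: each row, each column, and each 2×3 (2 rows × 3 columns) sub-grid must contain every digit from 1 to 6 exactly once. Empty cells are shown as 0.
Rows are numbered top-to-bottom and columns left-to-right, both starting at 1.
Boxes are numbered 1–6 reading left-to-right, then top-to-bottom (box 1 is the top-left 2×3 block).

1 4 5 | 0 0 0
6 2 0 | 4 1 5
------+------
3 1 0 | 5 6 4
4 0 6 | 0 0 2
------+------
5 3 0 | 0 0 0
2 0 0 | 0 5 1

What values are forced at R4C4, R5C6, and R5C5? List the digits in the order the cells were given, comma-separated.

1,6,4

For R4C4:
  Consider where 1 can go in column 4.
  R1C4 is out (row 1 already has a 1).
  R5C4 is out (box 6 already has a 1).
  R6C4 is out (row 6 already has a 1).
  So the only cell in column 4 that can hold 1 is R4C4.
  So R4C4 = 1.
For R5C6:
  Row 5 already contains {3, 5}.
  Column 6 already contains {1, 2, 4, 5}.
  Its 2×3 block (box 6) already contains {1, 5}.
  The only value from 1–6 not eliminated is 6, so R5C6 = 6.
For R5C5:
  Consider where 4 can go in box 6.
  R5C4 is out (column 4 already has a 4).
  R5C6 is out (column 6 already has a 4).
  R6C4 is out (column 4 already has a 4).
  So the only cell in box 6 that can hold 4 is R5C5.
  So R5C5 = 4.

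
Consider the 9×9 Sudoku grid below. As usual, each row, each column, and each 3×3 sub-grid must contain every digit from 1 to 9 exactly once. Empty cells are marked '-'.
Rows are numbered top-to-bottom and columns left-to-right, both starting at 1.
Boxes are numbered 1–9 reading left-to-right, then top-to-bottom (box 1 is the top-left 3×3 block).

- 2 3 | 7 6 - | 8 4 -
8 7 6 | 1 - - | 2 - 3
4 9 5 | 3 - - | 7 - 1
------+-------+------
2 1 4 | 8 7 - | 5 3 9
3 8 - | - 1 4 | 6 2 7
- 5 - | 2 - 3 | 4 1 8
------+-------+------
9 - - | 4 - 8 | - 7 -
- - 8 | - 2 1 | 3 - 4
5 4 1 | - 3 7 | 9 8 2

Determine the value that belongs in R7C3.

2

Row 7 already contains {4, 7, 8, 9}.
Column 3 already contains {1, 3, 4, 5, 6, 8}.
Its 3×3 block (box 7) already contains {1, 4, 5, 8, 9}.
The only value from 1–9 not eliminated is 2, so R7C3 = 2.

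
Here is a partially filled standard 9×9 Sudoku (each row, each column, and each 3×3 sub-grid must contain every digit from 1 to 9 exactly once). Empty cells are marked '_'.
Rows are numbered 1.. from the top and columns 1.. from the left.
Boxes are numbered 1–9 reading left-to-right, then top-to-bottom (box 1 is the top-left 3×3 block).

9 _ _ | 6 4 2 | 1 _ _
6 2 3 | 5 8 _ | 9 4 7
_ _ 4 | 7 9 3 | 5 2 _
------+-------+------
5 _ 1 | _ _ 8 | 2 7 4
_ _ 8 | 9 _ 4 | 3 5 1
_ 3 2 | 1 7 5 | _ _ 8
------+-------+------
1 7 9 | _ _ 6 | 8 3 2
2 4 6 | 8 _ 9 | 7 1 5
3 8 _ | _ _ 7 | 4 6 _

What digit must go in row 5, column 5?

2

Cell row 5, column 5 itself could take any of {2, 6} by direct elimination.
Consider where 2 can go in box 5.
row 4, column 4 is out (row 4 already has a 2).
row 4, column 5 is out (row 4 already has a 2).
So the only cell in box 5 that can hold 2 is row 5, column 5.
Therefore row 5, column 5 = 2.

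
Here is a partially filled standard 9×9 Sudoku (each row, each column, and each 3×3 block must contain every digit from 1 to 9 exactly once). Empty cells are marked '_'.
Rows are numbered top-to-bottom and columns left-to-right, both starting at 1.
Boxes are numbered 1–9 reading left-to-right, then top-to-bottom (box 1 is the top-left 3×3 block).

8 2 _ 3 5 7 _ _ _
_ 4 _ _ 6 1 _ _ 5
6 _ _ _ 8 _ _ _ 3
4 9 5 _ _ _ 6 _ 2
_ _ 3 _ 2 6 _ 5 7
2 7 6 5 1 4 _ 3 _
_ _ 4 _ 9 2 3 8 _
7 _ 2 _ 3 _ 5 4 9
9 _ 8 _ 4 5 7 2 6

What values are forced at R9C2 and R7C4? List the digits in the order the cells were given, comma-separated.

For R9C2:
  Consider where 3 can go in box 7.
  R7C1 is out (row 7 already has a 3).
  R7C2 is out (row 7 already has a 3).
  R8C2 is out (row 8 already has a 3).
  So the only cell in box 7 that can hold 3 is R9C2.
  So R9C2 = 3.
For R7C4:
  Consider where 7 can go in row 7.
  R7C1 is out (column 1 already has a 7).
  R7C2 is out (column 2 already has a 7).
  R7C9 is out (column 9 already has a 7).
  So the only cell in row 7 that can hold 7 is R7C4.
  So R7C4 = 7.

3,7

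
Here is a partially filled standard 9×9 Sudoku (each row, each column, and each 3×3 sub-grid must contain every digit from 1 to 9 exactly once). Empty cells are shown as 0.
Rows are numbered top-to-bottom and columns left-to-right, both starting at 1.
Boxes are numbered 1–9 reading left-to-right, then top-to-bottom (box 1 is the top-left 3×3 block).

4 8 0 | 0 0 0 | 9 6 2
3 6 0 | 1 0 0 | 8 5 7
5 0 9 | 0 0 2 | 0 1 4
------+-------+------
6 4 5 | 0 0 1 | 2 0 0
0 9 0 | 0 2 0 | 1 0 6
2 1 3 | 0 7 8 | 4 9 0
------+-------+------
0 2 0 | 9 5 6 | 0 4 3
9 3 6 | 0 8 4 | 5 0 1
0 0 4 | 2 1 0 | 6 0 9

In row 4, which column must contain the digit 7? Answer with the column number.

Consider where 7 can go in row 4.
R4C4 is out (box 5 already has a 7).
R4C5 is out (column 5 already has a 7).
R4C9 is out (column 9 already has a 7).
So the only cell in row 4 that can hold 7 is R4C8.
That is column 8.

8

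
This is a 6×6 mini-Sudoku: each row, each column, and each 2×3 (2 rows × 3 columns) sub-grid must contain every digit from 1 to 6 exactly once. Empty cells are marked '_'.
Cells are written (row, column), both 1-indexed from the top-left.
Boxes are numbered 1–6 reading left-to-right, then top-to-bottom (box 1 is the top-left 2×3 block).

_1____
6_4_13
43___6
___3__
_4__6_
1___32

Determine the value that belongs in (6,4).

Cell (6,4) itself could take any of {4, 5} by direct elimination.
Consider where 4 can go in row 6.
(6,2) is out (column 2 already has a 4).
(6,3) is out (column 3 already has a 4).
So the only cell in row 6 that can hold 4 is (6,4).
Therefore (6,4) = 4.

4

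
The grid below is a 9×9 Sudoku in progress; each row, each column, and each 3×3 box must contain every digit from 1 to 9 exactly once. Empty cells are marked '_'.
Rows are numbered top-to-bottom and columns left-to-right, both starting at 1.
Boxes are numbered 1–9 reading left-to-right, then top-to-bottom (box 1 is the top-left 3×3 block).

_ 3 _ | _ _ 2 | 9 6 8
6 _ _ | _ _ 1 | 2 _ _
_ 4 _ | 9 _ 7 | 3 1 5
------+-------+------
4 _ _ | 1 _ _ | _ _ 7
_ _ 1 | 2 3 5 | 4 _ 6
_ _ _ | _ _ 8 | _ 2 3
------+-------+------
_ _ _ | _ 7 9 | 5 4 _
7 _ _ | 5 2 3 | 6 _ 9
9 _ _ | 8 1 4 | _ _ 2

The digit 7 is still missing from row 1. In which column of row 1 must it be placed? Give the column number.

3

Consider where 7 can go in row 1.
r1c1 is out (column 1 already has a 7).
r1c4 is out (box 2 already has a 7).
r1c5 is out (column 5 already has a 7).
So the only cell in row 1 that can hold 7 is r1c3.
That is column 3.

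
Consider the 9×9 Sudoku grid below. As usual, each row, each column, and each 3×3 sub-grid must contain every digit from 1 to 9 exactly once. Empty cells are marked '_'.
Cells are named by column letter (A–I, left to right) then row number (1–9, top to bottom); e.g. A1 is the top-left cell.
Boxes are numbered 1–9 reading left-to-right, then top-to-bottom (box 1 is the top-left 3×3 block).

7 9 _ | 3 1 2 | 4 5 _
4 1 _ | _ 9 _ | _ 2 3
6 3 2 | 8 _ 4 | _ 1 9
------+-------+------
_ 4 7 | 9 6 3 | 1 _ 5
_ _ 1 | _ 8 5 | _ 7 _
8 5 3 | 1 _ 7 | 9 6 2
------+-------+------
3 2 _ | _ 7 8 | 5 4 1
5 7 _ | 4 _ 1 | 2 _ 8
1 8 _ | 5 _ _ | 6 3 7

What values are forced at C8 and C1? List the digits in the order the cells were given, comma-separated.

6,8

For C8:
  Consider where 6 can go in row 8.
  E8 is out (column E already has a 6).
  H8 is out (column H already has a 6).
  So the only cell in row 8 that can hold 6 is C8.
  So C8 = 6.
For C1:
  Row 1 already contains {1, 2, 3, 4, 5, 7, 9}.
  Column C already contains {1, 2, 3, 7}.
  Its 3×3 block (box 1) already contains {1, 2, 3, 4, 6, 7, 9}.
  The only value from 1–9 not eliminated is 8, so C1 = 8.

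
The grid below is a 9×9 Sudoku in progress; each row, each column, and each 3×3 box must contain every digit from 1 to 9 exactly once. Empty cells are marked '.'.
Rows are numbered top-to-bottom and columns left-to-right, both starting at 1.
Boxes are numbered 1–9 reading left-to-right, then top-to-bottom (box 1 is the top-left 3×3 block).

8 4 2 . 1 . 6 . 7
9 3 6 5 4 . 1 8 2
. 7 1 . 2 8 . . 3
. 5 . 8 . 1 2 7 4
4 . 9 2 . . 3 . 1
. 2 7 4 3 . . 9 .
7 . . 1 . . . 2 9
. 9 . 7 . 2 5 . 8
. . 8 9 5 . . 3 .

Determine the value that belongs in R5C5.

Cell R5C5 itself could take any of {6, 7} by direct elimination.
Consider where 7 can go in column 5.
R4C5 is out (row 4 already has a 7).
R7C5 is out (row 7 already has a 7).
R8C5 is out (row 8 already has a 7).
So the only cell in column 5 that can hold 7 is R5C5.
Therefore R5C5 = 7.

7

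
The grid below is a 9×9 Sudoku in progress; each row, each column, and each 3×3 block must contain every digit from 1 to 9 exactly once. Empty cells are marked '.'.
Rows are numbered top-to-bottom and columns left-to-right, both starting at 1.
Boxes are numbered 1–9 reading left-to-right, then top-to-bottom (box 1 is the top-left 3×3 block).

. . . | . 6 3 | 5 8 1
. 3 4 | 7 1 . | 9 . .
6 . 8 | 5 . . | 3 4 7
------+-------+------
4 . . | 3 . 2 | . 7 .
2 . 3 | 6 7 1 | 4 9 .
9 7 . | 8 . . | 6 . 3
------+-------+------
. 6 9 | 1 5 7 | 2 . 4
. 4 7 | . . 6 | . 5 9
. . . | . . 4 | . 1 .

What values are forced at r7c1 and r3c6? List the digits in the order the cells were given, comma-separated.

8,9

For r7c1:
  Consider where 8 can go in row 7.
  r7c8 is out (column 8 already has a 8).
  So the only cell in row 7 that can hold 8 is r7c1.
  So r7c1 = 8.
For r3c6:
  Row 3 already contains {3, 4, 5, 6, 7, 8}.
  Column 6 already contains {1, 2, 3, 4, 6, 7}.
  Its 3×3 block (box 2) already contains {1, 3, 5, 6, 7}.
  The only value from 1–9 not eliminated is 9, so r3c6 = 9.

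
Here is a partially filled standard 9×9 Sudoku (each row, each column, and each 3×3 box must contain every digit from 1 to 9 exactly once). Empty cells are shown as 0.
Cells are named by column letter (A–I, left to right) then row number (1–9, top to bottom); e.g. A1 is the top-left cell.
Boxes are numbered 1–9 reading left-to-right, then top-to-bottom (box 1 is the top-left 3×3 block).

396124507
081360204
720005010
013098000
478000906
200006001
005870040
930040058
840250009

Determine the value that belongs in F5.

2

Cell F5 itself could take any of {1, 2, 3} by direct elimination.
Consider where 2 can go in column F.
F2 is out (row 2 already has a 2).
F7 is out (box 8 already has a 2).
F8 is out (box 8 already has a 2).
F9 is out (row 9 already has a 2).
So the only cell in column F that can hold 2 is F5.
Therefore F5 = 2.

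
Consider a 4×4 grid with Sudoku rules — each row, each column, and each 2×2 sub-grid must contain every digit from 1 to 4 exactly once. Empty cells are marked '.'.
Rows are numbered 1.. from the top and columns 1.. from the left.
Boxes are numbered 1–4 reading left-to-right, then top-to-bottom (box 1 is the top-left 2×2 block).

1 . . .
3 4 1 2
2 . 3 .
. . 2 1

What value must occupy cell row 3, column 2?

Row 3 already contains {2, 3}.
Column 2 already contains {4}.
Its 2×2 block (box 3) already contains {2}.
The only value from 1–4 not eliminated is 1, so row 3, column 2 = 1.

1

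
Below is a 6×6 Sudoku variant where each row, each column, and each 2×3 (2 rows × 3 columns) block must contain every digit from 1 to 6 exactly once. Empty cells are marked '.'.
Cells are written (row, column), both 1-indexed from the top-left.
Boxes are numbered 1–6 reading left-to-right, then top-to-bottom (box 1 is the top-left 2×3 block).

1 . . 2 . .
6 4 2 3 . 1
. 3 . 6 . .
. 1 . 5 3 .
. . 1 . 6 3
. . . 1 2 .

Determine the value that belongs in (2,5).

Row 2 already contains {1, 2, 3, 4, 6}.
Column 5 already contains {2, 3, 6}.
Its 2×3 block (box 2) already contains {1, 2, 3}.
The only value from 1–6 not eliminated is 5, so (2,5) = 5.

5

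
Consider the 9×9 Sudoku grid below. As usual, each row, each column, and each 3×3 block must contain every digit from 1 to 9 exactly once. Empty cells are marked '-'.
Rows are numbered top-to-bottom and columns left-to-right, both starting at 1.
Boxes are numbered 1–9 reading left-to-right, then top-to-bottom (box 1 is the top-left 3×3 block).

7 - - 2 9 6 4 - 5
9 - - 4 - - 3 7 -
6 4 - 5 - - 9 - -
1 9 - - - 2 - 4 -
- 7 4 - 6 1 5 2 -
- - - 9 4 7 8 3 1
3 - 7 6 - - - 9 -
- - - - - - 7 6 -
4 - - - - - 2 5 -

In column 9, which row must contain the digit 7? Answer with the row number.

4

Consider where 7 can go in column 9.
R2C9 is out (row 2 already has a 7). R3C9 is out (box 3 already has a 7). R5C9 is out (row 5 already has a 7). R7C9 is out (row 7 already has a 7). The remaining empty cells in column 9 are similarly blocked.
So the only cell in column 9 that can hold 7 is R4C9.
That is row 4.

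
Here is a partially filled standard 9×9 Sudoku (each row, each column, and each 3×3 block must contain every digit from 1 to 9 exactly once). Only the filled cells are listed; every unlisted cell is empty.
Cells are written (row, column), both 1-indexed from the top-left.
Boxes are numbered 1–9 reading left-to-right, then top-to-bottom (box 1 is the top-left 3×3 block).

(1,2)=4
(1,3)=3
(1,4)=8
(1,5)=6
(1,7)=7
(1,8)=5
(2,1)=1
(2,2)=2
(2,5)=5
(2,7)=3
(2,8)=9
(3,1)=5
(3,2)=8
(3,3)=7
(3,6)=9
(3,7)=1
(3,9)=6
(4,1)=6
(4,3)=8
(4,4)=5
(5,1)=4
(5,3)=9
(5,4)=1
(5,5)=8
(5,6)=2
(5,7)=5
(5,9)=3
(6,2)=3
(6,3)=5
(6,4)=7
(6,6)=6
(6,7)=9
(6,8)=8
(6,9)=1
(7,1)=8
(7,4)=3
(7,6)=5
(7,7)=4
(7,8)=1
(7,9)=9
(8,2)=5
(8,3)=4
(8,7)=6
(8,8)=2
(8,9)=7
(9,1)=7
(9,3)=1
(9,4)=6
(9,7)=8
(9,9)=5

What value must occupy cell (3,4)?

2

Cell (3,4) itself could take any of {2, 4} by direct elimination.
Consider where 2 can go in column 4.
(2,4) is out (row 2 already has a 2).
(8,4) is out (row 8 already has a 2).
So the only cell in column 4 that can hold 2 is (3,4).
Therefore (3,4) = 2.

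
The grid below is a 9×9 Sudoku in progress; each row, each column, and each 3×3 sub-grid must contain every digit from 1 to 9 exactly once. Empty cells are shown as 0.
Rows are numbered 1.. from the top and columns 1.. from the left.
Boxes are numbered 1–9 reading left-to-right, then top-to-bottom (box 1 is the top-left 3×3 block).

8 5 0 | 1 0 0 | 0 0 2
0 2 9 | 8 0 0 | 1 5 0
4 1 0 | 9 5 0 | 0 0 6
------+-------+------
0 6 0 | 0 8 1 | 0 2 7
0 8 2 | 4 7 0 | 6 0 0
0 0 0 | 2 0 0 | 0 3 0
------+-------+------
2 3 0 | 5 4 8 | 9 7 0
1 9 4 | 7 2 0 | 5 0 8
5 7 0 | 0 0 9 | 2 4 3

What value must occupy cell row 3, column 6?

2

Cell row 3, column 6 itself could take any of {2, 3, 7} by direct elimination.
Consider where 2 can go in row 3.
row 3, column 3 is out (column 3 already has a 2).
row 3, column 7 is out (column 7 already has a 2).
row 3, column 8 is out (column 8 already has a 2).
So the only cell in row 3 that can hold 2 is row 3, column 6.
Therefore row 3, column 6 = 2.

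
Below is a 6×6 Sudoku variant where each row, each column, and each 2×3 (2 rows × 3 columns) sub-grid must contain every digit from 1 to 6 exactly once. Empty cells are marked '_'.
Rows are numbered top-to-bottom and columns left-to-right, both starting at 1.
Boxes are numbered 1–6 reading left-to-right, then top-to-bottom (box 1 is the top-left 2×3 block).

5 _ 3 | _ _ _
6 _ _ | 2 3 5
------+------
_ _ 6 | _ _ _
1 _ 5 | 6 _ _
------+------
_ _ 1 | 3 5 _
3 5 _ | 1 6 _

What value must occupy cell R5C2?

6

Cell R5C2 itself could take any of {2, 4, 6} by direct elimination.
Consider where 6 can go in row 5.
R5C1 is out (column 1 already has a 6).
R5C6 is out (box 6 already has a 6).
So the only cell in row 5 that can hold 6 is R5C2.
Therefore R5C2 = 6.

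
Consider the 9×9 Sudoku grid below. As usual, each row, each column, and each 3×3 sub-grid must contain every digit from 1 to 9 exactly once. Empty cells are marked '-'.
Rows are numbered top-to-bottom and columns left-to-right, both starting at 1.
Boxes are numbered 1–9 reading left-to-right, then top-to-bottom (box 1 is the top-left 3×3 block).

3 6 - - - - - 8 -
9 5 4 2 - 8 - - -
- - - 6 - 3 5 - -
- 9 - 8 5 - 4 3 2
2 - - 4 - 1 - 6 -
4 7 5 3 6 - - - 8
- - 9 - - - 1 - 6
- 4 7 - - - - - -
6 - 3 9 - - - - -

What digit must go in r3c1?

Cell r3c1 itself could take any of {1, 7, 8} by direct elimination.
Consider where 7 can go in box 1.
r1c3 is out (column 3 already has a 7).
r3c2 is out (column 2 already has a 7).
r3c3 is out (column 3 already has a 7).
So the only cell in box 1 that can hold 7 is r3c1.
Therefore r3c1 = 7.

7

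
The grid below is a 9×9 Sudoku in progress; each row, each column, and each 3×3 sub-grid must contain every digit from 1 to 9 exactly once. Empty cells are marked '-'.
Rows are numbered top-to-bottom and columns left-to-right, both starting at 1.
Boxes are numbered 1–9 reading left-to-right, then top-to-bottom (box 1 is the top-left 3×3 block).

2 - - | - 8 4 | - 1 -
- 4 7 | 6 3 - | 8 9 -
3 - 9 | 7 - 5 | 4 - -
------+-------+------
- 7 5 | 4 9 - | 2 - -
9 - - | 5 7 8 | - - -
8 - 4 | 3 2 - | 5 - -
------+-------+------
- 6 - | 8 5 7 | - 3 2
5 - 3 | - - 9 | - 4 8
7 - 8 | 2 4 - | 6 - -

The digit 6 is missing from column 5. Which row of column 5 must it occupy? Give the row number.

8

Consider where 6 can go in column 5.
R3C5 is out (box 2 already has a 6).
So the only cell in column 5 that can hold 6 is R8C5.
That is row 8.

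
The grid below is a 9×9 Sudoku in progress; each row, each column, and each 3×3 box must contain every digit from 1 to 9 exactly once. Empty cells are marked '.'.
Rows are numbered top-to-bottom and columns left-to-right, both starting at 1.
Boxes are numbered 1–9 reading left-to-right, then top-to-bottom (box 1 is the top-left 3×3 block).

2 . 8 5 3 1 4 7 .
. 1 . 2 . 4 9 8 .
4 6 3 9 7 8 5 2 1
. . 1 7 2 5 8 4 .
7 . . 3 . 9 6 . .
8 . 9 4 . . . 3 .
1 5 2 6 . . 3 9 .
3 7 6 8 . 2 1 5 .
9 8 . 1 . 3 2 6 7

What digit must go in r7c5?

Row 7 already contains {1, 2, 3, 5, 6, 9}.
Column 5 already contains {2, 3, 7}.
Its 3×3 block (box 8) already contains {1, 2, 3, 6, 8}.
The only value from 1–9 not eliminated is 4, so r7c5 = 4.

4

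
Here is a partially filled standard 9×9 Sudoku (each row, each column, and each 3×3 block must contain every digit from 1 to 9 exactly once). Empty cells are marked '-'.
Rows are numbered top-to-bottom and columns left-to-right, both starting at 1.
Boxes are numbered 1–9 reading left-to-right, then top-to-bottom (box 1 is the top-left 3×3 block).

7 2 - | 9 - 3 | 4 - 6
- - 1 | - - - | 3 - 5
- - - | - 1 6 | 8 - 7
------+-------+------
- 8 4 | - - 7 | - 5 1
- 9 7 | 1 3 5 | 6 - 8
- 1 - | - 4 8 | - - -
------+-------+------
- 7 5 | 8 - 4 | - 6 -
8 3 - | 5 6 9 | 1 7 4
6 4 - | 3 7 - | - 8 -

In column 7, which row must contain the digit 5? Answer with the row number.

9

Consider where 5 can go in column 7.
r4c7 is out (row 4 already has a 5).
r6c7 is out (box 6 already has a 5).
r7c7 is out (row 7 already has a 5).
So the only cell in column 7 that can hold 5 is r9c7.
That is row 9.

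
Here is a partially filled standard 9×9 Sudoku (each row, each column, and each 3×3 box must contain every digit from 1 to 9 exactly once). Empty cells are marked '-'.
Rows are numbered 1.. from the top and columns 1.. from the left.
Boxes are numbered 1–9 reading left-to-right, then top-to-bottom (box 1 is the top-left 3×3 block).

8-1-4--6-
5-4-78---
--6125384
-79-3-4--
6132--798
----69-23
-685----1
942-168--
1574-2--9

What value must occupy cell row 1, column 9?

7

Cell row 1, column 9 itself could take any of {2, 5, 7} by direct elimination.
Consider where 7 can go in box 3.
row 1, column 7 is out (column 7 already has a 7).
row 2, column 7 is out (row 2 already has a 7).
row 2, column 8 is out (row 2 already has a 7).
row 2, column 9 is out (row 2 already has a 7).
So the only cell in box 3 that can hold 7 is row 1, column 9.
Therefore row 1, column 9 = 7.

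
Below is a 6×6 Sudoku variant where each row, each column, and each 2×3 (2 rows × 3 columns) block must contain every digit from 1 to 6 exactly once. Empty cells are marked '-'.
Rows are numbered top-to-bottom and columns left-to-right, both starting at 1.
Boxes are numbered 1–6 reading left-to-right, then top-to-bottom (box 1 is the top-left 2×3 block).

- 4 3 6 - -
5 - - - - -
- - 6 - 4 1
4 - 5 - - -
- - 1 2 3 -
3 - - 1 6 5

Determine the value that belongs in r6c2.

Row 6 already contains {1, 3, 5, 6}.
Column 2 already contains {4}.
Its 2×3 block (box 5) already contains {1, 3}.
The only value from 1–6 not eliminated is 2, so r6c2 = 2.

2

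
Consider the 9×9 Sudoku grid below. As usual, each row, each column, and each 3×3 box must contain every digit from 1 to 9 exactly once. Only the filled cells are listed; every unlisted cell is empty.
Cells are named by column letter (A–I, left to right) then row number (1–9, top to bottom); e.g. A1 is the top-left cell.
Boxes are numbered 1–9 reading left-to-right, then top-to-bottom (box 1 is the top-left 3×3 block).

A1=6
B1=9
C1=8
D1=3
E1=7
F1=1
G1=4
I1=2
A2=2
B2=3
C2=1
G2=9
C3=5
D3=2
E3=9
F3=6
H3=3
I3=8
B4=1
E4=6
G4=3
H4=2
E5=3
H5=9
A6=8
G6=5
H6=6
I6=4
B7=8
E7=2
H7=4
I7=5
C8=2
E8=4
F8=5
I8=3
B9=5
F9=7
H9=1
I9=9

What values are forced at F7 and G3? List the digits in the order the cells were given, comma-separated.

For F7:
  Consider where 3 can go in box 8.
  D7 is out (column D already has a 3).
  D8 is out (row 8 already has a 3).
  D9 is out (column D already has a 3).
  E9 is out (column E already has a 3).
  So the only cell in box 8 that can hold 3 is F7.
  So F7 = 3.
For G3:
  Consider where 1 can go in box 3.
  H1 is out (row 1 already has a 1).
  H2 is out (row 2 already has a 1).
  I2 is out (row 2 already has a 1).
  So the only cell in box 3 that can hold 1 is G3.
  So G3 = 1.

3,1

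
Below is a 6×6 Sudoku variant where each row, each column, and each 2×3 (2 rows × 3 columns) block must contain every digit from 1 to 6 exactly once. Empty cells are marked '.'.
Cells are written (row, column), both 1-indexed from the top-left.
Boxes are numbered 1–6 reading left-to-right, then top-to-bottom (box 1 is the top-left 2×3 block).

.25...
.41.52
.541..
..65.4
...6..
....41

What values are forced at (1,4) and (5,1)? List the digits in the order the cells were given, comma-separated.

For (1,4):
  Consider where 4 can go in box 2.
  (1,5) is out (column 5 already has a 4).
  (1,6) is out (column 6 already has a 4).
  (2,4) is out (row 2 already has a 4).
  So the only cell in box 2 that can hold 4 is (1,4).
  So (1,4) = 4.
For (5,1):
  Consider where 4 can go in row 5.
  (5,2) is out (column 2 already has a 4).
  (5,3) is out (column 3 already has a 4).
  (5,5) is out (column 5 already has a 4).
  (5,6) is out (column 6 already has a 4).
  So the only cell in row 5 that can hold 4 is (5,1).
  So (5,1) = 4.

4,4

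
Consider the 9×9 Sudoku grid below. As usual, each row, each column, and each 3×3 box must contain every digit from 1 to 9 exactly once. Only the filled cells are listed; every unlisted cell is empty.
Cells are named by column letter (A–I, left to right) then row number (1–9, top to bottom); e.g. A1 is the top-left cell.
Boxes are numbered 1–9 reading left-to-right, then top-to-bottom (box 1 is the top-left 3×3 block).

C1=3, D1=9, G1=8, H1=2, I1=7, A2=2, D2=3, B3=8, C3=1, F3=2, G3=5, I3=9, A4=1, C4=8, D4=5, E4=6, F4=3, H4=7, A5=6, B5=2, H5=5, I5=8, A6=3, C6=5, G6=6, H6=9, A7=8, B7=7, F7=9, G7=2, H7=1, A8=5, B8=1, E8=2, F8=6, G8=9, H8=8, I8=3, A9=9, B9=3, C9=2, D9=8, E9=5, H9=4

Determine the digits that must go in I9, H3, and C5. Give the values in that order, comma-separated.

6,3,7

For I9:
  Row 9 already contains {2, 3, 4, 5, 8, 9}.
  Column I already contains {3, 7, 8, 9}.
  Its 3×3 block (box 9) already contains {1, 2, 3, 4, 8, 9}.
  The only value from 1–9 not eliminated is 6, so I9 = 6.
For H3:
  Consider where 3 can go in column H.
  H2 is out (row 2 already has a 3).
  So the only cell in column H that can hold 3 is H3.
  So H3 = 3.
For C5:
  Consider where 7 can go in box 4.
  B4 is out (row 4 already has a 7).
  B6 is out (column B already has a 7).
  So the only cell in box 4 that can hold 7 is C5.
  So C5 = 7.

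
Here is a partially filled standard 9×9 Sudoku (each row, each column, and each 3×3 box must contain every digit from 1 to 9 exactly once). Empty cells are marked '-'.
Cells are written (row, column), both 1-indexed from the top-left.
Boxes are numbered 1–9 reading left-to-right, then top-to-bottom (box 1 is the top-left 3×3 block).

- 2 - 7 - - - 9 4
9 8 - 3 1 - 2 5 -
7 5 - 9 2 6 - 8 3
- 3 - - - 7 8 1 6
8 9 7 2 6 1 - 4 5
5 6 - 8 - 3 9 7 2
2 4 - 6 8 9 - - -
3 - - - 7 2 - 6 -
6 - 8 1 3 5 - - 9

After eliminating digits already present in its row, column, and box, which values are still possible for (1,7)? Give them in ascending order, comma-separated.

1,6

Row 1 already contains {2, 4, 7, 9}.
Column 7 already contains {2, 8, 9}.
Its 3×3 block (box 3) already contains {2, 3, 4, 5, 8, 9}.
Removing those from 1–9 leaves {1, 6} as the candidates for (1,7).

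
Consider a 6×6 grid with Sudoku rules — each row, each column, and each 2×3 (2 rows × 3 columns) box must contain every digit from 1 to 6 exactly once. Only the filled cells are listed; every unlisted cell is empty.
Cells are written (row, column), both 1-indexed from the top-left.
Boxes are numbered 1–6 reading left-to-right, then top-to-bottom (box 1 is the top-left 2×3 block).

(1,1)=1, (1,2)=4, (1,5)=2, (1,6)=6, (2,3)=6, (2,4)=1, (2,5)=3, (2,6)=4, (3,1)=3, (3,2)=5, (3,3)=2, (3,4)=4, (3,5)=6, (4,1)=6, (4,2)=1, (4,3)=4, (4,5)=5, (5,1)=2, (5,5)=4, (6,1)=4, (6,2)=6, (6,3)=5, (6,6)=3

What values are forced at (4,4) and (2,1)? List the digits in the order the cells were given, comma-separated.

For (4,4):
  Consider where 3 can go in box 4.
  (3,6) is out (row 3 already has a 3).
  (4,6) is out (column 6 already has a 3).
  So the only cell in box 4 that can hold 3 is (4,4).
  So (4,4) = 3.
For (2,1):
  Row 2 already contains {1, 3, 4, 6}.
  Column 1 already contains {1, 2, 3, 4, 6}.
  Its 2×3 block (box 1) already contains {1, 4, 6}.
  The only value from 1–6 not eliminated is 5, so (2,1) = 5.

3,5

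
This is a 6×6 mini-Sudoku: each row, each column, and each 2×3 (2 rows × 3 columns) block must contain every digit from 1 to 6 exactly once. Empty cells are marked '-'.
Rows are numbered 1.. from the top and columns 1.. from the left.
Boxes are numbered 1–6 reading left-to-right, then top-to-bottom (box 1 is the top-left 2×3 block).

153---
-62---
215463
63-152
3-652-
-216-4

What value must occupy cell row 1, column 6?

Row 1 already contains {1, 3, 5}.
Column 6 already contains {2, 3, 4}.
Its 2×3 block (box 2) already contains {}.
The only value from 1–6 not eliminated is 6, so row 1, column 6 = 6.

6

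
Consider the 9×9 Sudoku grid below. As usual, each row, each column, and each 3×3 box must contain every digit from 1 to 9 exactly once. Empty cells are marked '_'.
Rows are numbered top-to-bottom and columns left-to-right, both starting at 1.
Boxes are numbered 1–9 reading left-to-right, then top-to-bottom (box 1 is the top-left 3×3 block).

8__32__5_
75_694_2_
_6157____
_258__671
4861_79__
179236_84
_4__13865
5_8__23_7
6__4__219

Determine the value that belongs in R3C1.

2

Cell R3C1 itself could take any of {2, 3, 9} by direct elimination.
Consider where 2 can go in row 3.
R3C6 is out (column 6 already has a 2).
R3C7 is out (column 7 already has a 2).
R3C8 is out (column 8 already has a 2).
R3C9 is out (box 3 already has a 2).
So the only cell in row 3 that can hold 2 is R3C1.
Therefore R3C1 = 2.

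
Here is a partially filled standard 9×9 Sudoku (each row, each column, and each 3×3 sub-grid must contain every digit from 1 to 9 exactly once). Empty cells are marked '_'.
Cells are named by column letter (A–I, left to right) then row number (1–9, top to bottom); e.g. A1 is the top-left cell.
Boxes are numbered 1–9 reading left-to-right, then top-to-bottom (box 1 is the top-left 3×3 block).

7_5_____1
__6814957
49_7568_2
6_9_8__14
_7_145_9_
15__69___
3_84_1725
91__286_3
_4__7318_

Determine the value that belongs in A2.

2

Row 2 already contains {1, 4, 5, 6, 7, 8, 9}.
Column A already contains {1, 3, 4, 6, 7, 9}.
Its 3×3 block (box 1) already contains {4, 5, 6, 7, 9}.
The only value from 1–9 not eliminated is 2, so A2 = 2.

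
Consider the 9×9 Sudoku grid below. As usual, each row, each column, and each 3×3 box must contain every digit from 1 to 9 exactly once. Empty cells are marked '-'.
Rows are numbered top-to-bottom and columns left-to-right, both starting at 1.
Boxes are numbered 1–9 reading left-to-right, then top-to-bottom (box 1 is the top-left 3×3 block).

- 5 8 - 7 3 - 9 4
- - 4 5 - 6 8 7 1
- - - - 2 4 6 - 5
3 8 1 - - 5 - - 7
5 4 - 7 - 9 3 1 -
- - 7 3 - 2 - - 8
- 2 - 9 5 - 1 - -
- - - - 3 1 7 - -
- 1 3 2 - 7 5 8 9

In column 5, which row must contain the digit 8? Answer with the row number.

5

Consider where 8 can go in column 5.
R2C5 is out (row 2 already has a 8).
R4C5 is out (row 4 already has a 8).
R6C5 is out (row 6 already has a 8).
R9C5 is out (row 9 already has a 8).
So the only cell in column 5 that can hold 8 is R5C5.
That is row 5.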